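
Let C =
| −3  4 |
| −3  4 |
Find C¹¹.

C² = C (a projection; rank 1, trace 1), so C¹¹ = C.

[[−3, 4], [−3, 4]]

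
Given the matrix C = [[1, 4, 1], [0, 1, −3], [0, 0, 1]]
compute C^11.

[[1, 44, −649], [0, 1, −33], [0, 0, 1]]

C = I + N where N = [[0, 4, 1], [0, 0, −3], [0, 0, 0]] is strictly upper-triangular, so N^3 = 0.
(I + N)^11 = I + 11·N + 55·N^2 = [[1, 44, −649], [0, 1, −33], [0, 0, 1]].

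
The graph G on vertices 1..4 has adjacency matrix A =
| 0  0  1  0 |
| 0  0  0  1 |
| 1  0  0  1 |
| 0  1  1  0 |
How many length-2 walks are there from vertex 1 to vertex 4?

1

The number of length-2 walks from vertex 1 to vertex 4 is entry (1,4) of A², where A is the adjacency matrix.
A² = [[1, 0, 0, 1], [0, 1, 1, 0], [0, 1, 2, 0], [1, 0, 0, 2]]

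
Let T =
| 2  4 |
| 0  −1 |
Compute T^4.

T^2 = [[4, 4], [0, 1]]
T^3 = [[8, 12], [0, −1]]
T^4 = [[16, 20], [0, 1]]

[[16, 20], [0, 1]]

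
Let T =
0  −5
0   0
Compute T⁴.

T is strictly triangular, hence nilpotent: T² = 0, so T⁴ = 0.

[[0, 0], [0, 0]]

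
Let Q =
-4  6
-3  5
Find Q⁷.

tr Q = 1 and det Q = -2, so the characteristic polynomial is λ² − (1)λ + (-2) with roots 2 and -1.
Eigenvectors give P = [[1, 2], [1, 1]] with P⁻¹ = [[-1, 2], [1, -1]], and Q = P·diag(2, -1)·P⁻¹.
Then Q⁷ = P·diag(128, -1)·P⁻¹ = [[128, -2], [128, -1]] · [[-1, 2], [1, -1]] = [[-130, 258], [-129, 257]].

[[-130, 258], [-129, 257]]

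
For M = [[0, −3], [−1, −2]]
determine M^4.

[[21, 60], [20, 61]]

M^2 = [[3, 6], [2, 7]]
M^3 = [[−6, −21], [−7, −20]]
M^4 = [[21, 60], [20, 61]]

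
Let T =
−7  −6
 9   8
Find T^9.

tr T = 1 and det T = −2, so the characteristic polynomial is λ² − (1)λ + (−2) with roots −1 and 2.
Eigenvectors give P = [[−1, −2], [1, 3]] with P⁻¹ = [[−3, −2], [1, 1]], and T = P·diag(−1, 2)·P⁻¹.
Then T^9 = P·diag(−1, 512)·P⁻¹ = [[1, −1024], [−1, 1536]] · [[−3, −2], [1, 1]] = [[−1027, −1026], [1539, 1538]].

[[−1027, −1026], [1539, 1538]]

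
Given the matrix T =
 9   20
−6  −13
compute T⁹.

[[98409, 196820], [−59046, −118093]]

tr T = −4 and det T = 3, so the characteristic polynomial is λ² − (−4)λ + (3) with roots −3 and −1.
Eigenvectors give P = [[−5, −2], [3, 1]] with P⁻¹ = [[1, 2], [−3, −5]], and T = P·diag(−3, −1)·P⁻¹.
Then T⁹ = P·diag(−19683, −1)·P⁻¹ = [[98415, 2], [−59049, −1]] · [[1, 2], [−3, −5]] = [[98409, 196820], [−59046, −118093]].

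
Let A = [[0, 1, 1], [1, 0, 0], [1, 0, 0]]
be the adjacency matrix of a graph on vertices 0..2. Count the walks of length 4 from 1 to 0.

0

The number of length-4 walks from vertex 1 to vertex 0 is entry (1,0) of A⁴, where A is the adjacency matrix.
A² = [[2, 0, 0], [0, 1, 1], [0, 1, 1]]
A³ = [[0, 2, 2], [2, 0, 0], [2, 0, 0]]
A⁴ = [[4, 0, 0], [0, 2, 2], [0, 2, 2]]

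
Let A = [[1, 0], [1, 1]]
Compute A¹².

A = I + N where N = [[0, 0], [1, 0]] is strictly lower-triangular, so N² = 0.
(I + N)¹² = I + 12·N = [[1, 0], [12, 1]].

[[1, 0], [12, 1]]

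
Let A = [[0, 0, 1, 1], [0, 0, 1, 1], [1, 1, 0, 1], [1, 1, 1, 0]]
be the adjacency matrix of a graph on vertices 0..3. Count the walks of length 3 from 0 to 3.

The number of length-3 walks from vertex 0 to vertex 3 is entry (0,3) of A³, where A is the adjacency matrix.
A² = [[2, 2, 1, 1], [2, 2, 1, 1], [1, 1, 3, 2], [1, 1, 2, 3]]
A³ = [[2, 2, 5, 5], [2, 2, 5, 5], [5, 5, 4, 5], [5, 5, 5, 4]]

5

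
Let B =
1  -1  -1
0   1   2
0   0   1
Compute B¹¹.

[[1, -11, -121], [0, 1, 22], [0, 0, 1]]

B = I + N where N = [[0, -1, -1], [0, 0, 2], [0, 0, 0]] is strictly upper-triangular, so N³ = 0.
(I + N)¹¹ = I + 11·N + 55·N² = [[1, -11, -121], [0, 1, 22], [0, 0, 1]].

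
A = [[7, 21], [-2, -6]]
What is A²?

[[7, 21], [-2, -6]]

A² = A (a projection; rank 1, trace 1), so A² = A.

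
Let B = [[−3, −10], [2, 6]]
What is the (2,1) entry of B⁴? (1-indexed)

30

tr B = 3 and det B = 2, so the characteristic polynomial is λ² − (3)λ + (2) with roots 2 and 1.
Eigenvectors give P = [[2, 5], [−1, −2]] with P⁻¹ = [[−2, −5], [1, 2]], and B = P·diag(2, 1)·P⁻¹.
Then B⁴ = P·diag(16, 1)·P⁻¹ = [[32, 5], [−16, −2]] · [[−2, −5], [1, 2]] = [[−59, −150], [30, 76]].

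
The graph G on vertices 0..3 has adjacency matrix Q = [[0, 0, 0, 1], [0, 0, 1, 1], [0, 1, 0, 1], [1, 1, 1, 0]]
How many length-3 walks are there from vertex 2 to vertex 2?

The number of length-3 walks from vertex 2 to vertex 2 is entry (2,2) of Q³, where Q is the adjacency matrix.
Q² = [[1, 1, 1, 0], [1, 2, 1, 1], [1, 1, 2, 1], [0, 1, 1, 3]]
Q³ = [[0, 1, 1, 3], [1, 2, 3, 4], [1, 3, 2, 4], [3, 4, 4, 2]]

2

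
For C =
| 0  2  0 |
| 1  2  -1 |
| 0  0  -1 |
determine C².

[[2, 4, -2], [2, 6, -1], [0, 0, 1]]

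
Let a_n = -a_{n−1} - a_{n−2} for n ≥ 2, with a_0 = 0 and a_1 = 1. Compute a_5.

-1

With companion matrix Q = [[-1, -1], [1, 0]], [a_n, a_{n−1}]ᵀ = Q·[a_{n−1}, a_{n−2}]ᵀ, so [a_5, a_4]ᵀ = Q⁴·[a_1, a_0]ᵀ.
Q⁴ = [[-1, -1], [1, 0]], giving [a_5, a_4]ᵀ = [[-1], [1]].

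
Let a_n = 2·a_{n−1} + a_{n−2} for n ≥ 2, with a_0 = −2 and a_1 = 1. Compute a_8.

With companion matrix Q = [[2, 1], [1, 0]], [a_n, a_{n−1}]ᵀ = Q·[a_{n−1}, a_{n−2}]ᵀ, so [a_8, a_7]ᵀ = Q^7·[a_1, a_0]ᵀ.
Q^7 = [[408, 169], [169, 70]], giving [a_8, a_7]ᵀ = [[70], [29]].

70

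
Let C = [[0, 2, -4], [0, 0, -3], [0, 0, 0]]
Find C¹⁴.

[[0, 0, 0], [0, 0, 0], [0, 0, 0]]

C is strictly triangular, hence nilpotent: C³ = 0, so C¹⁴ = 0.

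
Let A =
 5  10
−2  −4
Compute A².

[[5, 10], [−2, −4]]

A² = A (a projection; rank 1, trace 1), so A² = A.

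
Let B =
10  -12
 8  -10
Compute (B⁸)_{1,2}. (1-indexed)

0

tr B = 0 and det B = -4, so the characteristic polynomial is λ² − (0)λ + (-4) with roots 2 and -2.
Eigenvectors give P = [[3, 1], [2, 1]] with P⁻¹ = [[1, -1], [-2, 3]], and B = P·diag(2, -2)·P⁻¹.
Then B⁸ = P·diag(256, 256)·P⁻¹ = [[768, 256], [512, 256]] · [[1, -1], [-2, 3]] = [[256, 0], [0, 256]].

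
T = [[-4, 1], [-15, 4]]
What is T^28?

T² = I (check: tr T = 0 and det T = -1), so T^28 = I since 28 is even.

[[1, 0], [0, 1]]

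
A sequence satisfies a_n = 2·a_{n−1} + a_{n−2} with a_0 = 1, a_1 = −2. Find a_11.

−9104

With companion matrix A = [[2, 1], [1, 0]], [a_n, a_{n−1}]ᵀ = A·[a_{n−1}, a_{n−2}]ᵀ, so [a_11, a_10]ᵀ = A^10·[a_1, a_0]ᵀ.
A^10 = [[5741, 2378], [2378, 985]], giving [a_11, a_10]ᵀ = [[−9104], [−3771]].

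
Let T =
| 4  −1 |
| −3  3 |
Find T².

[[19, −7], [−21, 12]]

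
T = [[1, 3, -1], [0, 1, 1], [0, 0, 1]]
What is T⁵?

T = I + N where N = [[0, 3, -1], [0, 0, 1], [0, 0, 0]] is strictly upper-triangular, so N³ = 0.
(I + N)⁵ = I + 5·N + 10·N² = [[1, 15, 25], [0, 1, 5], [0, 0, 1]].

[[1, 15, 25], [0, 1, 5], [0, 0, 1]]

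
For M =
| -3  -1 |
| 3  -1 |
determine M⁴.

[[-12, 16], [-48, -44]]

M² = [[6, 4], [-12, -2]]
M³ = [[-6, -10], [30, 14]]
M⁴ = [[-12, 16], [-48, -44]]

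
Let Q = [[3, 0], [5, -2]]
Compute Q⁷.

[[2187, 0], [2315, -128]]

tr Q = 1 and det Q = -6, so the characteristic polynomial is λ² − (1)λ + (-6) with roots 3 and -2.
Eigenvectors give P = [[1, 0], [1, -1]] with P⁻¹ = [[1, 0], [1, -1]], and Q = P·diag(3, -2)·P⁻¹.
Then Q⁷ = P·diag(2187, -128)·P⁻¹ = [[2187, 0], [2187, 128]] · [[1, 0], [1, -1]] = [[2187, 0], [2315, -128]].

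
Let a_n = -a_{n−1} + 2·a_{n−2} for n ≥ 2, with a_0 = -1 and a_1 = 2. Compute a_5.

With companion matrix T = [[-1, 2], [1, 0]], [a_n, a_{n−1}]ᵀ = T·[a_{n−1}, a_{n−2}]ᵀ, so [a_5, a_4]ᵀ = T^4·[a_1, a_0]ᵀ.
T^4 = [[11, -10], [-5, 6]], giving [a_5, a_4]ᵀ = [[32], [-16]].

32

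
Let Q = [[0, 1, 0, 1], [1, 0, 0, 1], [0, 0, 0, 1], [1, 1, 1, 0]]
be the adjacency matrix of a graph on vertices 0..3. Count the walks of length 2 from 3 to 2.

The number of length-2 walks from vertex 3 to vertex 2 is entry (3,2) of Q², where Q is the adjacency matrix.
Q² = [[2, 1, 1, 1], [1, 2, 1, 1], [1, 1, 1, 0], [1, 1, 0, 3]]

0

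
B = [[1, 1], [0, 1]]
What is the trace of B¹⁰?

B = I + N where N = [[0, 1], [0, 0]] is strictly upper-triangular, so N² = 0.
(I + N)¹⁰ = I + 10·N = [[1, 10], [0, 1]].

2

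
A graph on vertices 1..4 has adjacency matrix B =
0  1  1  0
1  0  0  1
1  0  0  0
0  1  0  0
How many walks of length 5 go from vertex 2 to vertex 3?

The number of length-5 walks from vertex 2 to vertex 3 is entry (2,3) of B⁵, where B is the adjacency matrix.
B² = [[2, 0, 0, 1], [0, 2, 1, 0], [0, 1, 1, 0], [1, 0, 0, 1]]
B³ = [[0, 3, 2, 0], [3, 0, 0, 2], [2, 0, 0, 1], [0, 2, 1, 0]]
B⁴ = [[5, 0, 0, 3], [0, 5, 3, 0], [0, 3, 2, 0], [3, 0, 0, 2]]
B⁵ = [[0, 8, 5, 0], [8, 0, 0, 5], [5, 0, 0, 3], [0, 5, 3, 0]]

0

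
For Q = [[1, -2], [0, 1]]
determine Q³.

Q = I + N where N = [[0, -2], [0, 0]] is strictly upper-triangular, so N² = 0.
(I + N)³ = I + 3·N = [[1, -6], [0, 1]].

[[1, -6], [0, 1]]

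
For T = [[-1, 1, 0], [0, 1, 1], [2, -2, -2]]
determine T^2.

[[1, 0, 1], [2, -1, -1], [-6, 4, 2]]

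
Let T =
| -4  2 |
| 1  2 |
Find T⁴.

T² = [[18, -4], [-2, 6]]
T³ = [[-76, 28], [14, 8]]
T⁴ = [[332, -96], [-48, 44]]

[[332, -96], [-48, 44]]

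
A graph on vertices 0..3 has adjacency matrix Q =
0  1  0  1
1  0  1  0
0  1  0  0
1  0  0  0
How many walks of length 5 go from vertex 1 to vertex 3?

The number of length-5 walks from vertex 1 to vertex 3 is entry (1,3) of Q⁵, where Q is the adjacency matrix.
Q² = [[2, 0, 1, 0], [0, 2, 0, 1], [1, 0, 1, 0], [0, 1, 0, 1]]
Q³ = [[0, 3, 0, 2], [3, 0, 2, 0], [0, 2, 0, 1], [2, 0, 1, 0]]
Q⁴ = [[5, 0, 3, 0], [0, 5, 0, 3], [3, 0, 2, 0], [0, 3, 0, 2]]
Q⁵ = [[0, 8, 0, 5], [8, 0, 5, 0], [0, 5, 0, 3], [5, 0, 3, 0]]

0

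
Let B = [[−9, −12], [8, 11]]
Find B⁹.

tr B = 2 and det B = −3, so the characteristic polynomial is λ² − (2)λ + (−3) with roots 3 and −1.
Eigenvectors give P = [[−1, 3], [1, −2]] with P⁻¹ = [[2, 3], [1, 1]], and B = P·diag(3, −1)·P⁻¹.
Then B⁹ = P·diag(19683, −1)·P⁻¹ = [[−19683, −3], [19683, 2]] · [[2, 3], [1, 1]] = [[−39369, −59052], [39368, 59051]].

[[−39369, −59052], [39368, 59051]]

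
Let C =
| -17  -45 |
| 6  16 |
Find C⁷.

tr C = -1 and det C = -2, so the characteristic polynomial is λ² − (-1)λ + (-2) with roots -2 and 1.
Eigenvectors give P = [[3, -5], [-1, 2]] with P⁻¹ = [[2, 5], [1, 3]], and C = P·diag(-2, 1)·P⁻¹.
Then C⁷ = P·diag(-128, 1)·P⁻¹ = [[-384, -5], [128, 2]] · [[2, 5], [1, 3]] = [[-773, -1935], [258, 646]].

[[-773, -1935], [258, 646]]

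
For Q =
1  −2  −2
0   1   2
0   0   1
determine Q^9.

[[1, −18, −162], [0, 1, 18], [0, 0, 1]]

Q = I + N where N = [[0, −2, −2], [0, 0, 2], [0, 0, 0]] is strictly upper-triangular, so N^3 = 0.
(I + N)^9 = I + 9·N + 36·N^2 = [[1, −18, −162], [0, 1, 18], [0, 0, 1]].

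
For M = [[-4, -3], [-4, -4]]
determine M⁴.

[[1552, 1344], [1792, 1552]]

M² = [[28, 24], [32, 28]]
M³ = [[-208, -180], [-240, -208]]
M⁴ = [[1552, 1344], [1792, 1552]]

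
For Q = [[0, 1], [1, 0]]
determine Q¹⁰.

[[1, 0], [0, 1]]

Q² = I (check: tr Q = 0 and det Q = -1), so Q¹⁰ = I since 10 is even.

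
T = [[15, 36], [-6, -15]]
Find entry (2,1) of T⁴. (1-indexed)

tr T = 0 and det T = -9, so the characteristic polynomial is λ² − (0)λ + (-9) with roots 3 and -3.
Eigenvectors give P = [[3, -2], [-1, 1]] with P⁻¹ = [[1, 2], [1, 3]], and T = P·diag(3, -3)·P⁻¹.
Then T⁴ = P·diag(81, 81)·P⁻¹ = [[243, -162], [-81, 81]] · [[1, 2], [1, 3]] = [[81, 0], [0, 81]].

0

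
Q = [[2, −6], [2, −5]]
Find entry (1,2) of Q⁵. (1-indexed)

−186

tr Q = −3 and det Q = 2, so the characteristic polynomial is λ² − (−3)λ + (2) with roots −1 and −2.
Eigenvectors give P = [[2, −3], [1, −2]] with P⁻¹ = [[2, −3], [1, −2]], and Q = P·diag(−1, −2)·P⁻¹.
Then Q⁵ = P·diag(−1, −32)·P⁻¹ = [[−2, 96], [−1, 64]] · [[2, −3], [1, −2]] = [[92, −186], [62, −125]].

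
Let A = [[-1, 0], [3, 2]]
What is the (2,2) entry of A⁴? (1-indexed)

tr A = 1 and det A = -2, so the characteristic polynomial is λ² − (1)λ + (-2) with roots 2 and -1.
Eigenvectors give P = [[0, -1], [1, 1]] with P⁻¹ = [[1, 1], [-1, 0]], and A = P·diag(2, -1)·P⁻¹.
Then A⁴ = P·diag(16, 1)·P⁻¹ = [[0, -1], [16, 1]] · [[1, 1], [-1, 0]] = [[1, 0], [15, 16]].

16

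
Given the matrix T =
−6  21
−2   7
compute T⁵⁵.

[[−6, 21], [−2, 7]]

T² = T (a projection; rank 1, trace 1), so T⁵⁵ = T.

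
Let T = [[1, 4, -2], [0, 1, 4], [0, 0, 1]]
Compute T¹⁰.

T = I + N where N = [[0, 4, -2], [0, 0, 4], [0, 0, 0]] is strictly upper-triangular, so N³ = 0.
(I + N)¹⁰ = I + 10·N + 45·N² = [[1, 40, 700], [0, 1, 40], [0, 0, 1]].

[[1, 40, 700], [0, 1, 40], [0, 0, 1]]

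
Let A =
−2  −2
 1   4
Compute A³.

A² = [[2, −4], [2, 14]]
A³ = [[−8, −20], [10, 52]]

[[−8, −20], [10, 52]]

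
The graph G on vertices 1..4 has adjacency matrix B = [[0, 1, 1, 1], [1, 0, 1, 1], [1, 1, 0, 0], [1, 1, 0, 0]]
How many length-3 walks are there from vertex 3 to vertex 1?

The number of length-3 walks from vertex 3 to vertex 1 is entry (3,1) of B³, where B is the adjacency matrix.
B² = [[3, 2, 1, 1], [2, 3, 1, 1], [1, 1, 2, 2], [1, 1, 2, 2]]
B³ = [[4, 5, 5, 5], [5, 4, 5, 5], [5, 5, 2, 2], [5, 5, 2, 2]]

5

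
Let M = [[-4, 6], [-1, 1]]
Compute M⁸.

tr M = -3 and det M = 2, so the characteristic polynomial is λ² − (-3)λ + (2) with roots -2 and -1.
Eigenvectors give P = [[3, 2], [1, 1]] with P⁻¹ = [[1, -2], [-1, 3]], and M = P·diag(-2, -1)·P⁻¹.
Then M⁸ = P·diag(256, 1)·P⁻¹ = [[768, 2], [256, 1]] · [[1, -2], [-1, 3]] = [[766, -1530], [255, -509]].

[[766, -1530], [255, -509]]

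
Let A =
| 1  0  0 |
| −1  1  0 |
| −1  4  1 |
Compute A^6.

A = I + N where N = [[0, 0, 0], [−1, 0, 0], [−1, 4, 0]] is strictly lower-triangular, so N^3 = 0.
(I + N)^6 = I + 6·N + 15·N^2 = [[1, 0, 0], [−6, 1, 0], [−66, 24, 1]].

[[1, 0, 0], [−6, 1, 0], [−66, 24, 1]]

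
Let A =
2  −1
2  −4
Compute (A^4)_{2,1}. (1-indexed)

−64

A^2 = [[2, 2], [−4, 14]]
A^3 = [[8, −10], [20, −52]]
A^4 = [[−4, 32], [−64, 188]]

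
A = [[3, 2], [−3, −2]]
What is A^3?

[[3, 2], [−3, −2]]

A² = A (a projection; rank 1, trace 1), so A^3 = A.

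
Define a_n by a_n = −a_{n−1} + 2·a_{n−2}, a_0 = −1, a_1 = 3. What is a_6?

With companion matrix B = [[−1, 2], [1, 0]], [a_n, a_{n−1}]ᵀ = B·[a_{n−1}, a_{n−2}]ᵀ, so [a_6, a_5]ᵀ = B⁵·[a_1, a_0]ᵀ.
B⁵ = [[−21, 22], [11, −10]], giving [a_6, a_5]ᵀ = [[−85], [43]].

−85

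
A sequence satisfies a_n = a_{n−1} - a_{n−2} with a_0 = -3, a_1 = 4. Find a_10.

-4

With companion matrix B = [[1, -1], [1, 0]], [a_n, a_{n−1}]ᵀ = B·[a_{n−1}, a_{n−2}]ᵀ, so [a_10, a_9]ᵀ = B^9·[a_1, a_0]ᵀ.
B^9 = [[-1, 0], [0, -1]], giving [a_10, a_9]ᵀ = [[-4], [3]].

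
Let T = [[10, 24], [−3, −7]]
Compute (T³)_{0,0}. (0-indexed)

tr T = 3 and det T = 2, so the characteristic polynomial is λ² − (3)λ + (2) with roots 2 and 1.
Eigenvectors give P = [[3, −8], [−1, 3]] with P⁻¹ = [[3, 8], [1, 3]], and T = P·diag(2, 1)·P⁻¹.
Then T³ = P·diag(8, 1)·P⁻¹ = [[24, −8], [−8, 3]] · [[3, 8], [1, 3]] = [[64, 168], [−21, −55]].

64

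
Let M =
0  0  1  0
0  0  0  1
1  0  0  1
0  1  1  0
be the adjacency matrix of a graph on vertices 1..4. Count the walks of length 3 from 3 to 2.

0

The number of length-3 walks from vertex 3 to vertex 2 is entry (3,2) of M^3, where M is the adjacency matrix.
M^2 = [[1, 0, 0, 1], [0, 1, 1, 0], [0, 1, 2, 0], [1, 0, 0, 2]]
M^3 = [[0, 1, 2, 0], [1, 0, 0, 2], [2, 0, 0, 3], [0, 2, 3, 0]]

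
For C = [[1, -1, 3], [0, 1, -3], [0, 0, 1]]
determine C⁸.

C = I + N where N = [[0, -1, 3], [0, 0, -3], [0, 0, 0]] is strictly upper-triangular, so N³ = 0.
(I + N)⁸ = I + 8·N + 28·N² = [[1, -8, 108], [0, 1, -24], [0, 0, 1]].

[[1, -8, 108], [0, 1, -24], [0, 0, 1]]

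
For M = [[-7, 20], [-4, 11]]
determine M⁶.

[[-2911, 7280], [-1456, 3641]]

tr M = 4 and det M = 3, so the characteristic polynomial is λ² − (4)λ + (3) with roots 1 and 3.
Eigenvectors give P = [[5, 2], [2, 1]] with P⁻¹ = [[1, -2], [-2, 5]], and M = P·diag(1, 3)·P⁻¹.
Then M⁶ = P·diag(1, 729)·P⁻¹ = [[5, 1458], [2, 729]] · [[1, -2], [-2, 5]] = [[-2911, 7280], [-1456, 3641]].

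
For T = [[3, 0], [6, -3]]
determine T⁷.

tr T = 0 and det T = -9, so the characteristic polynomial is λ² − (0)λ + (-9) with roots 3 and -3.
Eigenvectors give P = [[1, 0], [1, -1]] with P⁻¹ = [[1, 0], [1, -1]], and T = P·diag(3, -3)·P⁻¹.
Then T⁷ = P·diag(2187, -2187)·P⁻¹ = [[2187, 0], [2187, 2187]] · [[1, 0], [1, -1]] = [[2187, 0], [4374, -2187]].

[[2187, 0], [4374, -2187]]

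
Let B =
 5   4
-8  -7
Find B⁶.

[[-727, -728], [1456, 1457]]

tr B = -2 and det B = -3, so the characteristic polynomial is λ² − (-2)λ + (-3) with roots -3 and 1.
Eigenvectors give P = [[-1, -1], [2, 1]] with P⁻¹ = [[1, 1], [-2, -1]], and B = P·diag(-3, 1)·P⁻¹.
Then B⁶ = P·diag(729, 1)·P⁻¹ = [[-729, -1], [1458, 1]] · [[1, 1], [-2, -1]] = [[-727, -728], [1456, 1457]].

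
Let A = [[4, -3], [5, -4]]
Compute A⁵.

A² = I (check: tr A = 0 and det A = -1), so A⁵ = A since 5 is odd.

[[4, -3], [5, -4]]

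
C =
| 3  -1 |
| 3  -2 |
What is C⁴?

[[33, -7], [21, -2]]

C² = [[6, -1], [3, 1]]
C³ = [[15, -4], [12, -5]]
C⁴ = [[33, -7], [21, -2]]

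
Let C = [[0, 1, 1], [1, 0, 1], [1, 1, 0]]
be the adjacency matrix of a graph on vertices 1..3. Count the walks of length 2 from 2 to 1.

1

The number of length-2 walks from vertex 2 to vertex 1 is entry (2,1) of C², where C is the adjacency matrix.
C² = [[2, 1, 1], [1, 2, 1], [1, 1, 2]]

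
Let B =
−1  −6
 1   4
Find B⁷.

tr B = 3 and det B = 2, so the characteristic polynomial is λ² − (3)λ + (2) with roots 2 and 1.
Eigenvectors give P = [[−2, −3], [1, 1]] with P⁻¹ = [[1, 3], [−1, −2]], and B = P·diag(2, 1)·P⁻¹.
Then B⁷ = P·diag(128, 1)·P⁻¹ = [[−256, −3], [128, 1]] · [[1, 3], [−1, −2]] = [[−253, −762], [127, 382]].

[[−253, −762], [127, 382]]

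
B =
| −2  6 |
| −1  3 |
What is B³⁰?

[[−2, 6], [−1, 3]]

B² = B (a projection; rank 1, trace 1), so B³⁰ = B.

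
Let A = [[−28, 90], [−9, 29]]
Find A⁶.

tr A = 1 and det A = −2, so the characteristic polynomial is λ² − (1)λ + (−2) with roots −1 and 2.
Eigenvectors give P = [[10, 3], [3, 1]] with P⁻¹ = [[1, −3], [−3, 10]], and A = P·diag(−1, 2)·P⁻¹.
Then A⁶ = P·diag(1, 64)·P⁻¹ = [[10, 192], [3, 64]] · [[1, −3], [−3, 10]] = [[−566, 1890], [−189, 631]].

[[−566, 1890], [−189, 631]]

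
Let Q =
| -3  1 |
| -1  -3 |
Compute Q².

[[8, -6], [6, 8]]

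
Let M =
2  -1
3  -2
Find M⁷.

[[2, -1], [3, -2]]

M² = I (check: tr M = 0 and det M = -1), so M⁷ = M since 7 is odd.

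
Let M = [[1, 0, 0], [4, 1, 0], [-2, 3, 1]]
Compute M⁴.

M = I + N where N = [[0, 0, 0], [4, 0, 0], [-2, 3, 0]] is strictly lower-triangular, so N³ = 0.
(I + N)⁴ = I + 4·N + 6·N² = [[1, 0, 0], [16, 1, 0], [64, 12, 1]].

[[1, 0, 0], [16, 1, 0], [64, 12, 1]]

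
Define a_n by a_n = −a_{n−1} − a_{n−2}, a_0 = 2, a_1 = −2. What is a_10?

−2

With companion matrix M = [[−1, −1], [1, 0]], [a_n, a_{n−1}]ᵀ = M·[a_{n−1}, a_{n−2}]ᵀ, so [a_10, a_9]ᵀ = M⁹·[a_1, a_0]ᵀ.
M⁹ = [[1, 0], [0, 1]], giving [a_10, a_9]ᵀ = [[−2], [2]].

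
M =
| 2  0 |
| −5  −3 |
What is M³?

[[8, 0], [−35, −27]]

tr M = −1 and det M = −6, so the characteristic polynomial is λ² − (−1)λ + (−6) with roots −3 and 2.
Eigenvectors give P = [[0, −1], [1, 1]] with P⁻¹ = [[1, 1], [−1, 0]], and M = P·diag(−3, 2)·P⁻¹.
Then M³ = P·diag(−27, 8)·P⁻¹ = [[0, −8], [−27, 8]] · [[1, 1], [−1, 0]] = [[8, 0], [−35, −27]].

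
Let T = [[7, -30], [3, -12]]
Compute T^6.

[[-5921, 19950], [-1995, 6714]]

tr T = -5 and det T = 6, so the characteristic polynomial is λ² − (-5)λ + (6) with roots -3 and -2.
Eigenvectors give P = [[3, 10], [1, 3]] with P⁻¹ = [[-3, 10], [1, -3]], and T = P·diag(-3, -2)·P⁻¹.
Then T^6 = P·diag(729, 64)·P⁻¹ = [[2187, 640], [729, 192]] · [[-3, 10], [1, -3]] = [[-5921, 19950], [-1995, 6714]].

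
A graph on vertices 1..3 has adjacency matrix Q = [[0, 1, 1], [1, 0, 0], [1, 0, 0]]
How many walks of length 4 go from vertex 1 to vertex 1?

4

The number of length-4 walks from vertex 1 to vertex 1 is entry (1,1) of Q⁴, where Q is the adjacency matrix.
Q² = [[2, 0, 0], [0, 1, 1], [0, 1, 1]]
Q³ = [[0, 2, 2], [2, 0, 0], [2, 0, 0]]
Q⁴ = [[4, 0, 0], [0, 2, 2], [0, 2, 2]]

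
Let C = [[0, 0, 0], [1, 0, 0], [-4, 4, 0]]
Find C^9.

C is strictly triangular, hence nilpotent: C^3 = 0, so C^9 = 0.

[[0, 0, 0], [0, 0, 0], [0, 0, 0]]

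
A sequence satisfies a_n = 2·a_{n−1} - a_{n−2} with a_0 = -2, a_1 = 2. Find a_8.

30

With companion matrix T = [[2, -1], [1, 0]], [a_n, a_{n−1}]ᵀ = T·[a_{n−1}, a_{n−2}]ᵀ, so [a_8, a_7]ᵀ = T⁷·[a_1, a_0]ᵀ.
T⁷ = [[8, -7], [7, -6]], giving [a_8, a_7]ᵀ = [[30], [26]].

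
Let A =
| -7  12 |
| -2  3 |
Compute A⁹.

tr A = -4 and det A = 3, so the characteristic polynomial is λ² − (-4)λ + (3) with roots -3 and -1.
Eigenvectors give P = [[3, 2], [1, 1]] with P⁻¹ = [[1, -2], [-1, 3]], and A = P·diag(-3, -1)·P⁻¹.
Then A⁹ = P·diag(-19683, -1)·P⁻¹ = [[-59049, -2], [-19683, -1]] · [[1, -2], [-1, 3]] = [[-59047, 118092], [-19682, 39363]].

[[-59047, 118092], [-19682, 39363]]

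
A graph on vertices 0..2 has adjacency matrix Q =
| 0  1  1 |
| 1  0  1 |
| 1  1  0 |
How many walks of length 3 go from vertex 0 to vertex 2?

The number of length-3 walks from vertex 0 to vertex 2 is entry (0,2) of Q³, where Q is the adjacency matrix.
Q² = [[2, 1, 1], [1, 2, 1], [1, 1, 2]]
Q³ = [[2, 3, 3], [3, 2, 3], [3, 3, 2]]

3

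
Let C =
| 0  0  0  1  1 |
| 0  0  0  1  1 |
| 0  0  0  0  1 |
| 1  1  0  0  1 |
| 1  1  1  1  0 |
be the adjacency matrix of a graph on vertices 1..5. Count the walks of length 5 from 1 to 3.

The number of length-5 walks from vertex 1 to vertex 3 is entry (1,3) of C⁵, where C is the adjacency matrix.
C² = [[2, 2, 1, 1, 1], [2, 2, 1, 1, 1], [1, 1, 1, 1, 0], [1, 1, 1, 3, 2], [1, 1, 0, 2, 4]]
C³ = [[2, 2, 1, 5, 6], [2, 2, 1, 5, 6], [1, 1, 0, 2, 4], [5, 5, 2, 4, 6], [6, 6, 4, 6, 4]]
C⁴ = [[11, 11, 6, 10, 10], [11, 11, 6, 10, 10], [6, 6, 4, 6, 4], [10, 10, 6, 16, 16], [10, 10, 4, 16, 22]]
C⁵ = [[20, 20, 10, 32, 38], [20, 20, 10, 32, 38], [10, 10, 4, 16, 22], [32, 32, 16, 36, 42], [38, 38, 22, 42, 40]]

10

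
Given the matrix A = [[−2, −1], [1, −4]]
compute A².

[[3, 6], [−6, 15]]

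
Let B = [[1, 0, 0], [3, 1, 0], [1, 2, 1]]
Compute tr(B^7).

B = I + N where N = [[0, 0, 0], [3, 0, 0], [1, 2, 0]] is strictly lower-triangular, so N^3 = 0.
(I + N)^7 = I + 7·N + 21·N^2 = [[1, 0, 0], [21, 1, 0], [133, 14, 1]].

3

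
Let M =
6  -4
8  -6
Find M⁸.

tr M = 0 and det M = -4, so the characteristic polynomial is λ² − (0)λ + (-4) with roots 2 and -2.
Eigenvectors give P = [[1, -1], [1, -2]] with P⁻¹ = [[2, -1], [1, -1]], and M = P·diag(2, -2)·P⁻¹.
Then M⁸ = P·diag(256, 256)·P⁻¹ = [[256, -256], [256, -512]] · [[2, -1], [1, -1]] = [[256, 0], [0, 256]].

[[256, 0], [0, 256]]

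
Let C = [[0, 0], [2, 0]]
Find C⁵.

C is strictly triangular, hence nilpotent: C² = 0, so C⁵ = 0.

[[0, 0], [0, 0]]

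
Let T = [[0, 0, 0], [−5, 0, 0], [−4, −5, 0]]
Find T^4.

T is strictly triangular, hence nilpotent: T^3 = 0, so T^4 = 0.

[[0, 0, 0], [0, 0, 0], [0, 0, 0]]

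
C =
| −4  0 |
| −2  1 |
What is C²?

[[16, 0], [6, 1]]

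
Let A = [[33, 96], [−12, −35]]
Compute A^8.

tr A = −2 and det A = −3, so the characteristic polynomial is λ² − (−2)λ + (−3) with roots 1 and −3.
Eigenvectors give P = [[3, 8], [−1, −3]] with P⁻¹ = [[3, 8], [−1, −3]], and A = P·diag(1, −3)·P⁻¹.
Then A^8 = P·diag(1, 6561)·P⁻¹ = [[3, 52488], [−1, −19683]] · [[3, 8], [−1, −3]] = [[−52479, −157440], [19680, 59041]].

[[−52479, −157440], [19680, 59041]]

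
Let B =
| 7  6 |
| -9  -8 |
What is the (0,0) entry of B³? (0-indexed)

tr B = -1 and det B = -2, so the characteristic polynomial is λ² − (-1)λ + (-2) with roots -2 and 1.
Eigenvectors give P = [[-2, -1], [3, 1]] with P⁻¹ = [[1, 1], [-3, -2]], and B = P·diag(-2, 1)·P⁻¹.
Then B³ = P·diag(-8, 1)·P⁻¹ = [[16, -1], [-24, 1]] · [[1, 1], [-3, -2]] = [[19, 18], [-27, -26]].

19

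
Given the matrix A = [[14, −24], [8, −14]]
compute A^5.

[[224, −384], [128, −224]]

tr A = 0 and det A = −4, so the characteristic polynomial is λ² − (0)λ + (−4) with roots 2 and −2.
Eigenvectors give P = [[2, −3], [1, −2]] with P⁻¹ = [[2, −3], [1, −2]], and A = P·diag(2, −2)·P⁻¹.
Then A^5 = P·diag(32, −32)·P⁻¹ = [[64, 96], [32, 64]] · [[2, −3], [1, −2]] = [[224, −384], [128, −224]].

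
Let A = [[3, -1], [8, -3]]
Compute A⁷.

[[3, -1], [8, -3]]

A² = I (check: tr A = 0 and det A = -1), so A⁷ = A since 7 is odd.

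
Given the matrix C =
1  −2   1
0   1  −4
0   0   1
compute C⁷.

[[1, −14, 175], [0, 1, −28], [0, 0, 1]]

C = I + N where N = [[0, −2, 1], [0, 0, −4], [0, 0, 0]] is strictly upper-triangular, so N³ = 0.
(I + N)⁷ = I + 7·N + 21·N² = [[1, −14, 175], [0, 1, −28], [0, 0, 1]].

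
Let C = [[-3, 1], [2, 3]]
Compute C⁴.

[[121, 0], [0, 121]]

C² = [[11, 0], [0, 11]]
C³ = [[-33, 11], [22, 33]]
C⁴ = [[121, 0], [0, 121]]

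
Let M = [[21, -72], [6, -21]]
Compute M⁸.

tr M = 0 and det M = -9, so the characteristic polynomial is λ² − (0)λ + (-9) with roots -3 and 3.
Eigenvectors give P = [[3, -4], [1, -1]] with P⁻¹ = [[-1, 4], [-1, 3]], and M = P·diag(-3, 3)·P⁻¹.
Then M⁸ = P·diag(6561, 6561)·P⁻¹ = [[19683, -26244], [6561, -6561]] · [[-1, 4], [-1, 3]] = [[6561, 0], [0, 6561]].

[[6561, 0], [0, 6561]]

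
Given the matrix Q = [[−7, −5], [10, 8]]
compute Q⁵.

tr Q = 1 and det Q = −6, so the characteristic polynomial is λ² − (1)λ + (−6) with roots 3 and −2.
Eigenvectors give P = [[−1, −1], [2, 1]] with P⁻¹ = [[1, 1], [−2, −1]], and Q = P·diag(3, −2)·P⁻¹.
Then Q⁵ = P·diag(243, −32)·P⁻¹ = [[−243, 32], [486, −32]] · [[1, 1], [−2, −1]] = [[−307, −275], [550, 518]].

[[−307, −275], [550, 518]]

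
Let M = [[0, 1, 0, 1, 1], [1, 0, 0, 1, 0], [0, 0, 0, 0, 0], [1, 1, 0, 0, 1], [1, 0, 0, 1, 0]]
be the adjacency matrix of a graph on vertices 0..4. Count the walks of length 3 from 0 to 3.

5

The number of length-3 walks from vertex 0 to vertex 3 is entry (0,3) of M^3, where M is the adjacency matrix.
M^2 = [[3, 1, 0, 2, 1], [1, 2, 0, 1, 2], [0, 0, 0, 0, 0], [2, 1, 0, 3, 1], [1, 2, 0, 1, 2]]
M^3 = [[4, 5, 0, 5, 5], [5, 2, 0, 5, 2], [0, 0, 0, 0, 0], [5, 5, 0, 4, 5], [5, 2, 0, 5, 2]]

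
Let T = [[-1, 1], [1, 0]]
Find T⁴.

[[5, -3], [-3, 2]]

T² = [[2, -1], [-1, 1]]
T³ = [[-3, 2], [2, -1]]
T⁴ = [[5, -3], [-3, 2]]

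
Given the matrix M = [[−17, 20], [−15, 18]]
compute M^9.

tr M = 1 and det M = −6, so the characteristic polynomial is λ² − (1)λ + (−6) with roots 3 and −2.
Eigenvectors give P = [[1, −4], [1, −3]] with P⁻¹ = [[−3, 4], [−1, 1]], and M = P·diag(3, −2)·P⁻¹.
Then M^9 = P·diag(19683, −512)·P⁻¹ = [[19683, 2048], [19683, 1536]] · [[−3, 4], [−1, 1]] = [[−61097, 80780], [−60585, 80268]].

[[−61097, 80780], [−60585, 80268]]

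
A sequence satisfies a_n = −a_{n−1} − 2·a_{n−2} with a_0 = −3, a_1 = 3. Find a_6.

With companion matrix C = [[−1, −2], [1, 0]], [a_n, a_{n−1}]ᵀ = C·[a_{n−1}, a_{n−2}]ᵀ, so [a_6, a_5]ᵀ = C⁵·[a_1, a_0]ᵀ.
C⁵ = [[−5, 2], [−1, −6]], giving [a_6, a_5]ᵀ = [[−21], [15]].

−21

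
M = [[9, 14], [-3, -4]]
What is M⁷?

[[14541, 28826], [-6177, -12226]]

tr M = 5 and det M = 6, so the characteristic polynomial is λ² − (5)λ + (6) with roots 3 and 2.
Eigenvectors give P = [[7, -2], [-3, 1]] with P⁻¹ = [[1, 2], [3, 7]], and M = P·diag(3, 2)·P⁻¹.
Then M⁷ = P·diag(2187, 128)·P⁻¹ = [[15309, -256], [-6561, 128]] · [[1, 2], [3, 7]] = [[14541, 28826], [-6177, -12226]].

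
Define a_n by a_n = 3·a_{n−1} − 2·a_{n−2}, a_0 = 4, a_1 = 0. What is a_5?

With companion matrix Q = [[3, −2], [1, 0]], [a_n, a_{n−1}]ᵀ = Q·[a_{n−1}, a_{n−2}]ᵀ, so [a_5, a_4]ᵀ = Q⁴·[a_1, a_0]ᵀ.
Q⁴ = [[31, −30], [15, −14]], giving [a_5, a_4]ᵀ = [[−120], [−56]].

−120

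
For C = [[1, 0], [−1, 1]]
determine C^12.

[[1, 0], [−12, 1]]

C = I + N where N = [[0, 0], [−1, 0]] is strictly lower-triangular, so N^2 = 0.
(I + N)^12 = I + 12·N = [[1, 0], [−12, 1]].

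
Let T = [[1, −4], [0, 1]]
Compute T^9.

[[1, −36], [0, 1]]

T = I + N where N = [[0, −4], [0, 0]] is strictly upper-triangular, so N^2 = 0.
(I + N)^9 = I + 9·N = [[1, −36], [0, 1]].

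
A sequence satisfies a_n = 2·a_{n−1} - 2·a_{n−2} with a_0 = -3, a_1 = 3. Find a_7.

-72

With companion matrix B = [[2, -2], [1, 0]], [a_n, a_{n−1}]ᵀ = B·[a_{n−1}, a_{n−2}]ᵀ, so [a_7, a_6]ᵀ = B⁶·[a_1, a_0]ᵀ.
B⁶ = [[-8, 16], [-8, 8]], giving [a_7, a_6]ᵀ = [[-72], [-48]].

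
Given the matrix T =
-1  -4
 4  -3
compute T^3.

T^2 = [[-15, 16], [-16, -7]]
T^3 = [[79, 12], [-12, 85]]

[[79, 12], [-12, 85]]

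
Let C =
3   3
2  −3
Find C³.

C² = [[15, 0], [0, 15]]
C³ = [[45, 45], [30, −45]]

[[45, 45], [30, −45]]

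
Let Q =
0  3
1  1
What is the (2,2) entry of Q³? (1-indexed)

7

Q² = [[3, 3], [1, 4]]
Q³ = [[3, 12], [4, 7]]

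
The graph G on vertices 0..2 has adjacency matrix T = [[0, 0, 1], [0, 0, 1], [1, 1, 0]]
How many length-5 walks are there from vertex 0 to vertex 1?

0

The number of length-5 walks from vertex 0 to vertex 1 is entry (0,1) of T^5, where T is the adjacency matrix.
T^2 = [[1, 1, 0], [1, 1, 0], [0, 0, 2]]
T^3 = [[0, 0, 2], [0, 0, 2], [2, 2, 0]]
T^4 = [[2, 2, 0], [2, 2, 0], [0, 0, 4]]
T^5 = [[0, 0, 4], [0, 0, 4], [4, 4, 0]]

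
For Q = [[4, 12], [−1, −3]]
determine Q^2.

[[4, 12], [−1, −3]]

Q² = Q (a projection; rank 1, trace 1), so Q^2 = Q.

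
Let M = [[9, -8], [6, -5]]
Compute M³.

[[105, -104], [78, -77]]

tr M = 4 and det M = 3, so the characteristic polynomial is λ² − (4)λ + (3) with roots 1 and 3.
Eigenvectors give P = [[1, -4], [1, -3]] with P⁻¹ = [[-3, 4], [-1, 1]], and M = P·diag(1, 3)·P⁻¹.
Then M³ = P·diag(1, 27)·P⁻¹ = [[1, -108], [1, -81]] · [[-3, 4], [-1, 1]] = [[105, -104], [78, -77]].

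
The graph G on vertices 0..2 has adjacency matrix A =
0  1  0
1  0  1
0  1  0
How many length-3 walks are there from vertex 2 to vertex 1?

The number of length-3 walks from vertex 2 to vertex 1 is entry (2,1) of A³, where A is the adjacency matrix.
A² = [[1, 0, 1], [0, 2, 0], [1, 0, 1]]
A³ = [[0, 2, 0], [2, 0, 2], [0, 2, 0]]

2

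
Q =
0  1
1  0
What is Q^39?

Q² = I (check: tr Q = 0 and det Q = -1), so Q^39 = Q since 39 is odd.

[[0, 1], [1, 0]]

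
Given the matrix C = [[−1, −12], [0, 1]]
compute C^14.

C² = I (check: tr C = 0 and det C = −1), so C^14 = I since 14 is even.

[[1, 0], [0, 1]]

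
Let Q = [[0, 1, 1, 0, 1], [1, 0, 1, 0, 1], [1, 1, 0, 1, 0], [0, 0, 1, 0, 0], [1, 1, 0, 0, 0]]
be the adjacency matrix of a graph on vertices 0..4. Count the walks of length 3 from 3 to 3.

The number of length-3 walks from vertex 3 to vertex 3 is entry (3,3) of Q³, where Q is the adjacency matrix.
Q² = [[3, 2, 1, 1, 1], [2, 3, 1, 1, 1], [1, 1, 3, 0, 2], [1, 1, 0, 1, 0], [1, 1, 2, 0, 2]]
Q³ = [[4, 5, 6, 1, 5], [5, 4, 6, 1, 5], [6, 6, 2, 3, 2], [1, 1, 3, 0, 2], [5, 5, 2, 2, 2]]

0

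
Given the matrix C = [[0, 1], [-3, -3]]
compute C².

[[-3, -3], [9, 6]]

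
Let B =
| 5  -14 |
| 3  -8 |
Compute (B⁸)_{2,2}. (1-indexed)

1786

tr B = -3 and det B = 2, so the characteristic polynomial is λ² − (-3)λ + (2) with roots -1 and -2.
Eigenvectors give P = [[-7, 2], [-3, 1]] with P⁻¹ = [[-1, 2], [-3, 7]], and B = P·diag(-1, -2)·P⁻¹.
Then B⁸ = P·diag(1, 256)·P⁻¹ = [[-7, 512], [-3, 256]] · [[-1, 2], [-3, 7]] = [[-1529, 3570], [-765, 1786]].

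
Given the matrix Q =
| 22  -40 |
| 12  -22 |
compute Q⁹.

[[5632, -10240], [3072, -5632]]

tr Q = 0 and det Q = -4, so the characteristic polynomial is λ² − (0)λ + (-4) with roots -2 and 2.
Eigenvectors give P = [[-5, 2], [-3, 1]] with P⁻¹ = [[1, -2], [3, -5]], and Q = P·diag(-2, 2)·P⁻¹.
Then Q⁹ = P·diag(-512, 512)·P⁻¹ = [[2560, 1024], [1536, 512]] · [[1, -2], [3, -5]] = [[5632, -10240], [3072, -5632]].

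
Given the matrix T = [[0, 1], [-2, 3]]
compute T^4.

[[-14, 15], [-30, 31]]

tr T = 3 and det T = 2, so the characteristic polynomial is λ² − (3)λ + (2) with roots 2 and 1.
Eigenvectors give P = [[-1, 1], [-2, 1]] with P⁻¹ = [[1, -1], [2, -1]], and T = P·diag(2, 1)·P⁻¹.
Then T^4 = P·diag(16, 1)·P⁻¹ = [[-16, 1], [-32, 1]] · [[1, -1], [2, -1]] = [[-14, 15], [-30, 31]].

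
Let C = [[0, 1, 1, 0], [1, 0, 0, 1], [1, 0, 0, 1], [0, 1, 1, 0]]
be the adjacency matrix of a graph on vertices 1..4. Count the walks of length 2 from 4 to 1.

2

The number of length-2 walks from vertex 4 to vertex 1 is entry (4,1) of C^2, where C is the adjacency matrix.
C^2 = [[2, 0, 0, 2], [0, 2, 2, 0], [0, 2, 2, 0], [2, 0, 0, 2]]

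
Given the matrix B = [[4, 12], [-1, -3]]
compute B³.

[[4, 12], [-1, -3]]

B² = B (a projection; rank 1, trace 1), so B³ = B.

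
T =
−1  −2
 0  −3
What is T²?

[[1, 8], [0, 9]]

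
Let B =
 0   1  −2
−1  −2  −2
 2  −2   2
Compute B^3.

[[−14, 3, −6], [−3, −20, −6], [6, −6, −8]]

B^2 = [[−5, 2, −6], [−2, 7, 2], [6, 2, 4]]
B^3 = [[−14, 3, −6], [−3, −20, −6], [6, −6, −8]]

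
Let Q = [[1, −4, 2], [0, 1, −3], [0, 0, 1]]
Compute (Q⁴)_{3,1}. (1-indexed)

Q = I + N where N = [[0, −4, 2], [0, 0, −3], [0, 0, 0]] is strictly upper-triangular, so N³ = 0.
(I + N)⁴ = I + 4·N + 6·N² = [[1, −16, 80], [0, 1, −12], [0, 0, 1]].

0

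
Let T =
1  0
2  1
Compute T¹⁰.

T = I + N where N = [[0, 0], [2, 0]] is strictly lower-triangular, so N² = 0.
(I + N)¹⁰ = I + 10·N = [[1, 0], [20, 1]].

[[1, 0], [20, 1]]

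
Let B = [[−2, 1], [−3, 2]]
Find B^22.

[[1, 0], [0, 1]]

B² = I (check: tr B = 0 and det B = −1), so B^22 = I since 22 is even.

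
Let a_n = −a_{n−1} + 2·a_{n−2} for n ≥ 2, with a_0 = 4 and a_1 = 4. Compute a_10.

4

With companion matrix B = [[−1, 2], [1, 0]], [a_n, a_{n−1}]ᵀ = B·[a_{n−1}, a_{n−2}]ᵀ, so [a_10, a_9]ᵀ = B⁹·[a_1, a_0]ᵀ.
B⁹ = [[−341, 342], [171, −170]], giving [a_10, a_9]ᵀ = [[4], [4]].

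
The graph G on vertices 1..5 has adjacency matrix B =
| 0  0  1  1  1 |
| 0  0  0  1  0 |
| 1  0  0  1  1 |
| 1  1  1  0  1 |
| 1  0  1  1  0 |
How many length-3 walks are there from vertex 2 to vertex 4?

The number of length-3 walks from vertex 2 to vertex 4 is entry (2,4) of B^3, where B is the adjacency matrix.
B^2 = [[3, 1, 2, 2, 2], [1, 1, 1, 0, 1], [2, 1, 3, 2, 2], [2, 0, 2, 4, 2], [2, 1, 2, 2, 3]]
B^3 = [[6, 2, 7, 8, 7], [2, 0, 2, 4, 2], [7, 2, 6, 8, 7], [8, 4, 8, 6, 8], [7, 2, 7, 8, 6]]

4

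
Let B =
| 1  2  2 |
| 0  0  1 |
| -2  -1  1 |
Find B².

[[-3, 0, 6], [-2, -1, 1], [-4, -5, -4]]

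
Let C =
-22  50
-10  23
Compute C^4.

tr C = 1 and det C = -6, so the characteristic polynomial is λ² − (1)λ + (-6) with roots -2 and 3.
Eigenvectors give P = [[5, 2], [2, 1]] with P⁻¹ = [[1, -2], [-2, 5]], and C = P·diag(-2, 3)·P⁻¹.
Then C^4 = P·diag(16, 81)·P⁻¹ = [[80, 162], [32, 81]] · [[1, -2], [-2, 5]] = [[-244, 650], [-130, 341]].

[[-244, 650], [-130, 341]]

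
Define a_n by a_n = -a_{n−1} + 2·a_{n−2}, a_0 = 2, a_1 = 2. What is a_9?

With companion matrix Q = [[-1, 2], [1, 0]], [a_n, a_{n−1}]ᵀ = Q·[a_{n−1}, a_{n−2}]ᵀ, so [a_9, a_8]ᵀ = Q^8·[a_1, a_0]ᵀ.
Q^8 = [[171, -170], [-85, 86]], giving [a_9, a_8]ᵀ = [[2], [2]].

2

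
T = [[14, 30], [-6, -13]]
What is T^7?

tr T = 1 and det T = -2, so the characteristic polynomial is λ² − (1)λ + (-2) with roots 2 and -1.
Eigenvectors give P = [[5, -2], [-2, 1]] with P⁻¹ = [[1, 2], [2, 5]], and T = P·diag(2, -1)·P⁻¹.
Then T^7 = P·diag(128, -1)·P⁻¹ = [[640, 2], [-256, -1]] · [[1, 2], [2, 5]] = [[644, 1290], [-258, -517]].

[[644, 1290], [-258, -517]]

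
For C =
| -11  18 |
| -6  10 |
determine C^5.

[[-131, 198], [-66, 100]]

tr C = -1 and det C = -2, so the characteristic polynomial is λ² − (-1)λ + (-2) with roots -2 and 1.
Eigenvectors give P = [[-2, 3], [-1, 2]] with P⁻¹ = [[-2, 3], [-1, 2]], and C = P·diag(-2, 1)·P⁻¹.
Then C^5 = P·diag(-32, 1)·P⁻¹ = [[64, 3], [32, 2]] · [[-2, 3], [-1, 2]] = [[-131, 198], [-66, 100]].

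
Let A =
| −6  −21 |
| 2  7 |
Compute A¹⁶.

[[−6, −21], [2, 7]]

A² = A (a projection; rank 1, trace 1), so A¹⁶ = A.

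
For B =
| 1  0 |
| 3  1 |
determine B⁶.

[[1, 0], [18, 1]]

B = I + N where N = [[0, 0], [3, 0]] is strictly lower-triangular, so N² = 0.
(I + N)⁶ = I + 6·N = [[1, 0], [18, 1]].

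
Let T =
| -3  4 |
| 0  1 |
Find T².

[[9, -8], [0, 1]]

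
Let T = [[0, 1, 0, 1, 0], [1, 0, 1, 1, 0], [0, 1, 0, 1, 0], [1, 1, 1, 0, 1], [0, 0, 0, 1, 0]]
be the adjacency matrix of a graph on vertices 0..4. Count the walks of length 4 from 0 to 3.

The number of length-4 walks from vertex 0 to vertex 3 is entry (0,3) of T⁴, where T is the adjacency matrix.
T² = [[2, 1, 2, 1, 1], [1, 3, 1, 2, 1], [2, 1, 2, 1, 1], [1, 2, 1, 4, 0], [1, 1, 1, 0, 1]]
T³ = [[2, 5, 2, 6, 1], [5, 4, 5, 6, 2], [2, 5, 2, 6, 1], [6, 6, 6, 4, 4], [1, 2, 1, 4, 0]]
T⁴ = [[11, 10, 11, 10, 6], [10, 16, 10, 16, 6], [11, 10, 11, 10, 6], [10, 16, 10, 22, 4], [6, 6, 6, 4, 4]]

10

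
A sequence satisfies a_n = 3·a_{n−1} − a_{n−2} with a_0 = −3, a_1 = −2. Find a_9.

−2207

With companion matrix C = [[3, −1], [1, 0]], [a_n, a_{n−1}]ᵀ = C·[a_{n−1}, a_{n−2}]ᵀ, so [a_9, a_8]ᵀ = C⁸·[a_1, a_0]ᵀ.
C⁸ = [[2584, −987], [987, −377]], giving [a_9, a_8]ᵀ = [[−2207], [−843]].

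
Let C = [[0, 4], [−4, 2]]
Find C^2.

[[−16, 8], [−8, −12]]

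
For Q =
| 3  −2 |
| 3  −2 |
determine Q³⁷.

Q² = Q (a projection; rank 1, trace 1), so Q³⁷ = Q.

[[3, −2], [3, −2]]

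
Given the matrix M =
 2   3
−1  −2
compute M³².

M² = I (check: tr M = 0 and det M = −1), so M³² = I since 32 is even.

[[1, 0], [0, 1]]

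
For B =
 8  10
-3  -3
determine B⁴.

[[406, 650], [-195, -309]]

tr B = 5 and det B = 6, so the characteristic polynomial is λ² − (5)λ + (6) with roots 3 and 2.
Eigenvectors give P = [[-2, 5], [1, -3]] with P⁻¹ = [[-3, -5], [-1, -2]], and B = P·diag(3, 2)·P⁻¹.
Then B⁴ = P·diag(81, 16)·P⁻¹ = [[-162, 80], [81, -48]] · [[-3, -5], [-1, -2]] = [[406, 650], [-195, -309]].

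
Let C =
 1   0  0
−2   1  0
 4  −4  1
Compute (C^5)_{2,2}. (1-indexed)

C = I + N where N = [[0, 0, 0], [−2, 0, 0], [4, −4, 0]] is strictly lower-triangular, so N^3 = 0.
(I + N)^5 = I + 5·N + 10·N^2 = [[1, 0, 0], [−10, 1, 0], [100, −20, 1]].

1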